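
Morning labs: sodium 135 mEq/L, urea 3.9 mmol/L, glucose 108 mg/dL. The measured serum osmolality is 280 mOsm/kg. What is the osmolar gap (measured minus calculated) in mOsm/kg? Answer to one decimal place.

Calculated osmolality = 2·Na + glucose/18 + urea
= 2·135 + 108/18 + 3.9
= 270 + 6 + 3.90
= 279.9 mOsm/kg ≈ 279.9 mOsm/kg
Osmolar gap = measured − calculated = 280 − 279.9 = 0.1 mOsm/kg

0.1 mOsm/kg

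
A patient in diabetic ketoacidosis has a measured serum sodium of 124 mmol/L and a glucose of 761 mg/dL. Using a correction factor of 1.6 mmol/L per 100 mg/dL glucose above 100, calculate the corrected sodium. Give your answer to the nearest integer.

135 mmol/L

Corrected Na = measured Na + 1.6 · (glucose − 100)/100
= 124 + 1.6 · (761 − 100)/100
= 124 + 10.6
= 134.6 mmol/L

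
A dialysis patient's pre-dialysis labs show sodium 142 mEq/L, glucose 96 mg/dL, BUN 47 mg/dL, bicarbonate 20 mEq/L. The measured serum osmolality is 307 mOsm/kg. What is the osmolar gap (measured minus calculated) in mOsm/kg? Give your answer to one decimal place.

0.9 mOsm/kg

Calculated osmolality = 2·Na + glucose/18 + BUN/2.8
= 2·142 + 96/18 + 47/2.8
= 284 + 5.33 + 16.79
= 306.12 mOsm/kg ≈ 306.1 mOsm/kg
Osmolar gap = measured − calculated = 307 − 306.1 = 0.9 mOsm/kg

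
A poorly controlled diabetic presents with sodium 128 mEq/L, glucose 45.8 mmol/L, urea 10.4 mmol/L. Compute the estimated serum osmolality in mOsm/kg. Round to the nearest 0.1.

312.2 mOsm/kg

Calculated osmolality = 2·Na + glucose + urea
= 2·128 + 45.8 + 10.4
= 256 + 45.80 + 10.40
= 312.2 mOsm/kg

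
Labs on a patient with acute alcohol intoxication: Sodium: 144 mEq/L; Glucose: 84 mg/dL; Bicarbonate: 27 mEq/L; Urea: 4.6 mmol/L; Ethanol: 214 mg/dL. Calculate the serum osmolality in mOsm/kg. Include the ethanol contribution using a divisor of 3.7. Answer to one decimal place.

Calculated osmolality = 2·Na + glucose/18 + urea + ethanol/3.7
= 2·144 + 84/18 + 4.6 + 214/3.7
= 288 + 4.67 + 4.60 + 57.84
= 355.11 mOsm/kg

355.1 mOsm/kg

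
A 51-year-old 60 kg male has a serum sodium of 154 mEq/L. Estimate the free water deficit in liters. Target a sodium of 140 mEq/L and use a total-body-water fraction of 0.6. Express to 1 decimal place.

TBW = 0.6 · 60 = 36 L
Free water deficit = TBW · (Na/140 − 1)
= 36 · (154/140 − 1)
= 36 · 0.1
= 3.6 L

3.6 L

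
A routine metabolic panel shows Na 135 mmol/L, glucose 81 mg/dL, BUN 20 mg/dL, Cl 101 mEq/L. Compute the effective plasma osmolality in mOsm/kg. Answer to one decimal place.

274.5 mOsm/kg

Effective osmolality excludes urea (freely permeant across cell membranes):
2·Na + glucose/18
= 2·135 + 81/18
= 270 + 4.5
= 274.5 mOsm/kg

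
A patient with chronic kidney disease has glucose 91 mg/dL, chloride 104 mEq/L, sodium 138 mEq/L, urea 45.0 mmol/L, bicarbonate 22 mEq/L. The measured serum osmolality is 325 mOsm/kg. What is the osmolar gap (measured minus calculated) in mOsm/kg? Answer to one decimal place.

-1.1 mOsm/kg

Calculated osmolality = 2·Na + glucose/18 + urea
= 2·138 + 91/18 + 45
= 276 + 5.06 + 45
= 326.06 mOsm/kg ≈ 326.1 mOsm/kg
Osmolar gap = measured − calculated = 325 − 326.1 = -1.1 mOsm/kg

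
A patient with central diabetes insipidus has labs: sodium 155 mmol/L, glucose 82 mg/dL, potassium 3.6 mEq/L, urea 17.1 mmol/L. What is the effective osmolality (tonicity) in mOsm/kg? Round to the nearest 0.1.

314.6 mOsm/kg

Effective osmolality excludes urea (freely permeant across cell membranes):
2·Na + glucose/18
= 2·155 + 82/18
= 310 + 4.56
= 314.56 mOsm/kg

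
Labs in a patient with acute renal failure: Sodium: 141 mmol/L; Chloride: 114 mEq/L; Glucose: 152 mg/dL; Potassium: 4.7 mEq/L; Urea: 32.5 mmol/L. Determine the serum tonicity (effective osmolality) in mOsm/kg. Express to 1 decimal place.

Effective osmolality excludes urea (freely permeant across cell membranes):
2·Na + glucose/18
= 2·141 + 152/18
= 282 + 8.44
= 290.44 mOsm/kg

290.4 mOsm/kg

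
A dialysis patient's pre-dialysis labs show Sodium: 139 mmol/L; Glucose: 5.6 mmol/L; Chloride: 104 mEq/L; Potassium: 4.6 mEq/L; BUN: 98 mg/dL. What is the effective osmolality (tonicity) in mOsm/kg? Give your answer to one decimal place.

Effective osmolality excludes urea (freely permeant across cell membranes):
2·Na + glucose
= 2·139 + 5.6
= 278 + 5.6
= 283.6 mOsm/kg

283.6 mOsm/kg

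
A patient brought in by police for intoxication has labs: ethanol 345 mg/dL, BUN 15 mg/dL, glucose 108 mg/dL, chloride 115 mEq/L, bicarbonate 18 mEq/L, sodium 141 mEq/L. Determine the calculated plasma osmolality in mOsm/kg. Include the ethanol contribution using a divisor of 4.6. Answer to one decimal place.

Calculated osmolality = 2·Na + glucose/18 + BUN/2.8 + ethanol/4.6
= 2·141 + 108/18 + 15/2.8 + 345/4.6
= 282 + 6 + 5.36 + 75
= 368.36 mOsm/kg

368.4 mOsm/kg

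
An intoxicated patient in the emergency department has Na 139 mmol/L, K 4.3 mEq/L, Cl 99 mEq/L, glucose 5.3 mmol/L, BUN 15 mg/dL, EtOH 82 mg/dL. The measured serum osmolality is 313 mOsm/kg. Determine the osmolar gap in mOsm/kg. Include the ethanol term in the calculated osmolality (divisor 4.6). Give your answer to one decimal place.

Calculated osmolality = 2·Na + glucose + BUN/2.8 + ethanol/4.6
= 2·139 + 5.3 + 15/2.8 + 82/4.6
= 278 + 5.30 + 5.36 + 17.83
= 306.49 mOsm/kg ≈ 306.5 mOsm/kg
Osmolar gap = measured − calculated = 313 − 306.5 = 6.5 mOsm/kg

6.5 mOsm/kg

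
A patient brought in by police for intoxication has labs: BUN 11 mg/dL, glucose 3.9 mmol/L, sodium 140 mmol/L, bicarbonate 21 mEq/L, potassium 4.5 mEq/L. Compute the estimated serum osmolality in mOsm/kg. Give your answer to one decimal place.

287.8 mOsm/kg

Calculated osmolality = 2·Na + glucose + BUN/2.8
= 2·140 + 3.9 + 11/2.8
= 280 + 3.90 + 3.93
= 287.83 mOsm/kg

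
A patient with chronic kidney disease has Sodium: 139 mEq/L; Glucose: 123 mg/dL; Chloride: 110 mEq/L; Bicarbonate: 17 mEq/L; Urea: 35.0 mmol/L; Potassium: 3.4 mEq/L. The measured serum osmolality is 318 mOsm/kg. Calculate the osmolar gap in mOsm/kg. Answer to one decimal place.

-1.8 mOsm/kg

Calculated osmolality = 2·Na + glucose/18 + urea
= 2·139 + 123/18 + 35
= 278 + 6.83 + 35
= 319.83 mOsm/kg ≈ 319.8 mOsm/kg
Osmolar gap = measured − calculated = 318 − 319.8 = -1.8 mOsm/kg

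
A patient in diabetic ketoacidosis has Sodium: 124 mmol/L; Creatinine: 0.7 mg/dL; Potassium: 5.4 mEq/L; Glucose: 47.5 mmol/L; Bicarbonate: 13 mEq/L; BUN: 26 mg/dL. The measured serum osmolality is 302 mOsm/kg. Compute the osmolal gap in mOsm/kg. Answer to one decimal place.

-2.8 mOsm/kg

Calculated osmolality = 2·Na + glucose + BUN/2.8
= 2·124 + 47.5 + 26/2.8
= 248 + 47.50 + 9.29
= 304.79 mOsm/kg ≈ 304.8 mOsm/kg
Osmolar gap = measured − calculated = 302 − 304.8 = -2.8 mOsm/kg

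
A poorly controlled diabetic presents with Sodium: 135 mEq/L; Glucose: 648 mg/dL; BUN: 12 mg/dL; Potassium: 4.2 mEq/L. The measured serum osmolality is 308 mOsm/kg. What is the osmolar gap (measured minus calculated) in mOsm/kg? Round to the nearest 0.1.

Calculated osmolality = 2·Na + glucose/18 + BUN/2.8
= 2·135 + 648/18 + 12/2.8
= 270 + 36 + 4.29
= 310.29 mOsm/kg ≈ 310.3 mOsm/kg
Osmolar gap = measured − calculated = 308 − 310.3 = -2.3 mOsm/kg

-2.3 mOsm/kg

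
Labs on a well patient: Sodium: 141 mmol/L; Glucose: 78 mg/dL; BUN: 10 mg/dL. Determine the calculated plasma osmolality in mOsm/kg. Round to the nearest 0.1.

Calculated osmolality = 2·Na + glucose/18 + BUN/2.8
= 2·141 + 78/18 + 10/2.8
= 282 + 4.33 + 3.57
= 289.9 mOsm/kg

289.9 mOsm/kg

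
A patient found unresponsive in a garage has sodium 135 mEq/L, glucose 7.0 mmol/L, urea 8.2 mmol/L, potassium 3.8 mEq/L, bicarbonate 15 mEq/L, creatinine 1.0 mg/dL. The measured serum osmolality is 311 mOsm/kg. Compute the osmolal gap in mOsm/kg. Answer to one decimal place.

25.8 mOsm/kg

Calculated osmolality = 2·Na + glucose + urea
= 2·135 + 7 + 8.2
= 270 + 7 + 8.20
= 285.2 mOsm/kg ≈ 285.2 mOsm/kg
Osmolar gap = measured − calculated = 311 − 285.2 = 25.8 mOsm/kg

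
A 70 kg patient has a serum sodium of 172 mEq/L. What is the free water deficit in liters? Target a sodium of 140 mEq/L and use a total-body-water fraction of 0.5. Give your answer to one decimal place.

8.0 L

TBW = 0.5 · 70 = 35 L
Free water deficit = TBW · (Na/140 − 1)
= 35 · (172/140 − 1)
= 35 · 0.2286
= 8 L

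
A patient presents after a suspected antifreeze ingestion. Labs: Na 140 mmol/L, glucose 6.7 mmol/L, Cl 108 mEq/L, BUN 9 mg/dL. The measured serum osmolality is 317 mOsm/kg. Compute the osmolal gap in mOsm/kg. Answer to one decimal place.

Calculated osmolality = 2·Na + glucose + BUN/2.8
= 2·140 + 6.7 + 9/2.8
= 280 + 6.70 + 3.21
= 289.91 mOsm/kg ≈ 289.9 mOsm/kg
Osmolar gap = measured − calculated = 317 − 289.9 = 27.1 mOsm/kg

27.1 mOsm/kg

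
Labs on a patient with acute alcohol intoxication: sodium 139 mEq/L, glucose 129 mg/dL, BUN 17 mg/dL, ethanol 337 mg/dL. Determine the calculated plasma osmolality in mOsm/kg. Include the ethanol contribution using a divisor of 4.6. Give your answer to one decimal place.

Calculated osmolality = 2·Na + glucose/18 + BUN/2.8 + ethanol/4.6
= 2·139 + 129/18 + 17/2.8 + 337/4.6
= 278 + 7.17 + 6.07 + 73.26
= 364.5 mOsm/kg

364.5 mOsm/kg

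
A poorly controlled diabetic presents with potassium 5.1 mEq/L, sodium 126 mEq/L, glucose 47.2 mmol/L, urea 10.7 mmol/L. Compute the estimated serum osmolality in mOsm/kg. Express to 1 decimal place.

Calculated osmolality = 2·Na + glucose + urea
= 2·126 + 47.2 + 10.7
= 252 + 47.20 + 10.70
= 309.9 mOsm/kg

309.9 mOsm/kg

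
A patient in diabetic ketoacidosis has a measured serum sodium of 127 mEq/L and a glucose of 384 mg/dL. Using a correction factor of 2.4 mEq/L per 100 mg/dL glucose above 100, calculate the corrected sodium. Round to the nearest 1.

Corrected Na = measured Na + 2.4 · (glucose − 100)/100
= 127 + 2.4 · (384 − 100)/100
= 127 + 6.8
= 133.8 mEq/L

134 mEq/L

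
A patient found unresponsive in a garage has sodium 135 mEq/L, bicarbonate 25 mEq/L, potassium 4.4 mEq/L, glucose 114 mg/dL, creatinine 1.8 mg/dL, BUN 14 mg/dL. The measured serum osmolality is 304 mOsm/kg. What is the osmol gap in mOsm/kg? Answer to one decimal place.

Calculated osmolality = 2·Na + glucose/18 + BUN/2.8
= 2·135 + 114/18 + 14/2.8
= 270 + 6.33 + 5
= 281.33 mOsm/kg ≈ 281.3 mOsm/kg
Osmolar gap = measured − calculated = 304 − 281.3 = 22.7 mOsm/kg

22.7 mOsm/kg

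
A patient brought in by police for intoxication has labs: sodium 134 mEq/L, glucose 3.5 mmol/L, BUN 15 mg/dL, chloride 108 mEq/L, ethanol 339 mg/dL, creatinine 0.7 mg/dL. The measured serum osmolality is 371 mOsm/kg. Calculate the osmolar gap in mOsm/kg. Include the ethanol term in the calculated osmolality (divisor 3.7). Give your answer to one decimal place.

Calculated osmolality = 2·Na + glucose + BUN/2.8 + ethanol/3.7
= 2·134 + 3.5 + 15/2.8 + 339/3.7
= 268 + 3.50 + 5.36 + 91.62
= 368.48 mOsm/kg ≈ 368.5 mOsm/kg
Osmolar gap = measured − calculated = 371 − 368.5 = 2.5 mOsm/kg

2.5 mOsm/kg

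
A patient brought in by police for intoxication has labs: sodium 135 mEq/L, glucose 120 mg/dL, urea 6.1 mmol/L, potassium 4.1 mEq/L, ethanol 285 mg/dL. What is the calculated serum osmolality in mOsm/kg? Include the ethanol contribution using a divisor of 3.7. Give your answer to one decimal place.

359.8 mOsm/kg

Calculated osmolality = 2·Na + glucose/18 + urea + ethanol/3.7
= 2·135 + 120/18 + 6.1 + 285/3.7
= 270 + 6.67 + 6.10 + 77.03
= 359.8 mOsm/kg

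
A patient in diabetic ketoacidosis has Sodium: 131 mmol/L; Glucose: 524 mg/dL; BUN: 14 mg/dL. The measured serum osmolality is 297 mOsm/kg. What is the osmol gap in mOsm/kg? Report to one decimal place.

Calculated osmolality = 2·Na + glucose/18 + BUN/2.8
= 2·131 + 524/18 + 14/2.8
= 262 + 29.11 + 5
= 296.11 mOsm/kg ≈ 296.1 mOsm/kg
Osmolar gap = measured − calculated = 297 − 296.1 = 0.9 mOsm/kg

0.9 mOsm/kg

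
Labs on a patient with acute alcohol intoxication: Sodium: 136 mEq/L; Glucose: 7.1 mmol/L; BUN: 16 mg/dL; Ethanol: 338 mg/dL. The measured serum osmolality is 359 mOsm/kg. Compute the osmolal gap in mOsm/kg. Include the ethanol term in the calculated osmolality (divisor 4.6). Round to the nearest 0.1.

0.7 mOsm/kg

Calculated osmolality = 2·Na + glucose + BUN/2.8 + ethanol/4.6
= 2·136 + 7.1 + 16/2.8 + 338/4.6
= 272 + 7.10 + 5.71 + 73.48
= 358.29 mOsm/kg ≈ 358.3 mOsm/kg
Osmolar gap = measured − calculated = 359 − 358.3 = 0.7 mOsm/kg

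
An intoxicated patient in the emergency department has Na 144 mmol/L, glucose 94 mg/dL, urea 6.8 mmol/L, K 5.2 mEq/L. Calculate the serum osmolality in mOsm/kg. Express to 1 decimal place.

300.0 mOsm/kg

Calculated osmolality = 2·Na + glucose/18 + urea
= 2·144 + 94/18 + 6.8
= 288 + 5.22 + 6.80
= 300.02 mOsm/kg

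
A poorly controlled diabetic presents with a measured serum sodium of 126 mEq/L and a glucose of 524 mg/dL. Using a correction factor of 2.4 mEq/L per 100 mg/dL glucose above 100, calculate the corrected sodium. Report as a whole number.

Corrected Na = measured Na + 2.4 · (glucose − 100)/100
= 126 + 2.4 · (524 − 100)/100
= 126 + 10.2
= 136.2 mEq/L

136 mEq/L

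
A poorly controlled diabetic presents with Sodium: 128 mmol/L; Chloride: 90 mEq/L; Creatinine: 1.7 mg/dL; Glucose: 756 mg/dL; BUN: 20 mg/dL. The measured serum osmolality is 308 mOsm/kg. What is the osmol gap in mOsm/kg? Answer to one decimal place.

2.9 mOsm/kg

Calculated osmolality = 2·Na + glucose/18 + BUN/2.8
= 2·128 + 756/18 + 20/2.8
= 256 + 42 + 7.14
= 305.14 mOsm/kg ≈ 305.1 mOsm/kg
Osmolar gap = measured − calculated = 308 − 305.1 = 2.9 mOsm/kg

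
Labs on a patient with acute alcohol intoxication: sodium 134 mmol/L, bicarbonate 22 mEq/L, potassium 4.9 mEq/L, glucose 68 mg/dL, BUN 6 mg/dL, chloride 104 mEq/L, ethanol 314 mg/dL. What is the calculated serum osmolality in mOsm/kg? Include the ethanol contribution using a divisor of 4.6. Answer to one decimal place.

342.2 mOsm/kg

Calculated osmolality = 2·Na + glucose/18 + BUN/2.8 + ethanol/4.6
= 2·134 + 68/18 + 6/2.8 + 314/4.6
= 268 + 3.78 + 2.14 + 68.26
= 342.18 mOsm/kg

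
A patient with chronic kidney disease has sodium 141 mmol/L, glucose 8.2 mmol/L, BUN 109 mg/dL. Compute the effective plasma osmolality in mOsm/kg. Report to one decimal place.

290.2 mOsm/kg

Effective osmolality excludes urea (freely permeant across cell membranes):
2·Na + glucose
= 2·141 + 8.2
= 282 + 8.2
= 290.2 mOsm/kg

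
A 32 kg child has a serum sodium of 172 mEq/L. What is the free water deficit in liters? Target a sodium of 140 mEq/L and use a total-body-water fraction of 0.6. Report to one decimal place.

4.4 L

TBW = 0.6 · 32 = 19.2 L
Free water deficit = TBW · (Na/140 − 1)
= 19.2 · (172/140 − 1)
= 19.2 · 0.2286
= 4.39 L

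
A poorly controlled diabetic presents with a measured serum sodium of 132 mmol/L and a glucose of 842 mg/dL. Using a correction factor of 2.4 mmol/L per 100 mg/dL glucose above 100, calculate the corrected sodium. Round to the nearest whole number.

150 mmol/L

Corrected Na = measured Na + 2.4 · (glucose − 100)/100
= 132 + 2.4 · (842 − 100)/100
= 132 + 17.8
= 149.8 mmol/L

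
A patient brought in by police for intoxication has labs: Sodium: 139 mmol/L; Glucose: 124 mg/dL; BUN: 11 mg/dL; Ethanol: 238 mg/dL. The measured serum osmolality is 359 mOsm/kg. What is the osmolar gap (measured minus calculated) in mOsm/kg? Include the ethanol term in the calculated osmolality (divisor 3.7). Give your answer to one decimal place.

Calculated osmolality = 2·Na + glucose/18 + BUN/2.8 + ethanol/3.7
= 2·139 + 124/18 + 11/2.8 + 238/3.7
= 278 + 6.89 + 3.93 + 64.32
= 353.14 mOsm/kg ≈ 353.1 mOsm/kg
Osmolar gap = measured − calculated = 359 − 353.1 = 5.9 mOsm/kg

5.9 mOsm/kg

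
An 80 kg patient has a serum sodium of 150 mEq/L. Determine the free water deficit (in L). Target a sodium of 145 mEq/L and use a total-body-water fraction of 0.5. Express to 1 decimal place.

TBW = 0.5 · 80 = 40 L
Free water deficit = TBW · (Na/145 − 1)
= 40 · (150/145 − 1)
= 40 · 0.0345
= 1.38 L

1.4 L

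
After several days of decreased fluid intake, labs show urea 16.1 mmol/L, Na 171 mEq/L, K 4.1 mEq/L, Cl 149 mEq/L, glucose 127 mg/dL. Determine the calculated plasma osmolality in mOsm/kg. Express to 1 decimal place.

365.2 mOsm/kg

Calculated osmolality = 2·Na + glucose/18 + urea
= 2·171 + 127/18 + 16.1
= 342 + 7.06 + 16.10
= 365.16 mOsm/kg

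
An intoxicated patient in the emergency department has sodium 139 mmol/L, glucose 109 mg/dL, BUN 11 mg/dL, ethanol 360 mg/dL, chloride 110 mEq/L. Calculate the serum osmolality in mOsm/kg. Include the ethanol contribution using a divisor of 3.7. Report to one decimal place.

Calculated osmolality = 2·Na + glucose/18 + BUN/2.8 + ethanol/3.7
= 2·139 + 109/18 + 11/2.8 + 360/3.7
= 278 + 6.06 + 3.93 + 97.30
= 385.29 mOsm/kg

385.3 mOsm/kg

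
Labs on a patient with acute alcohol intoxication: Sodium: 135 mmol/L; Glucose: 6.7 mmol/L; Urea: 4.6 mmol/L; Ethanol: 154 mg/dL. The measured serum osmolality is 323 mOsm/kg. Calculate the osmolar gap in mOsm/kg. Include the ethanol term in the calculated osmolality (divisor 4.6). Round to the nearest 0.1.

Calculated osmolality = 2·Na + glucose + urea + ethanol/4.6
= 2·135 + 6.7 + 4.6 + 154/4.6
= 270 + 6.70 + 4.60 + 33.48
= 314.78 mOsm/kg ≈ 314.8 mOsm/kg
Osmolar gap = measured − calculated = 323 − 314.8 = 8.2 mOsm/kg

8.2 mOsm/kg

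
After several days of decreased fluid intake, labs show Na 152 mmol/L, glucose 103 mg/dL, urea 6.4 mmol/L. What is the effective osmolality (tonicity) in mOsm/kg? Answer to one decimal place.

309.7 mOsm/kg

Effective osmolality excludes urea (freely permeant across cell membranes):
2·Na + glucose/18
= 2·152 + 103/18
= 304 + 5.72
= 309.72 mOsm/kg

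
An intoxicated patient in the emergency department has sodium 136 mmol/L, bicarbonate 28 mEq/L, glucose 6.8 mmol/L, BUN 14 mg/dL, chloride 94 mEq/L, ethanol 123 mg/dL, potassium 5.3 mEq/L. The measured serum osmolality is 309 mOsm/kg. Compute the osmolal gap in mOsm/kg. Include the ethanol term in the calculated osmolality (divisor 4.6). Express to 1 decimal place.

-1.5 mOsm/kg

Calculated osmolality = 2·Na + glucose + BUN/2.8 + ethanol/4.6
= 2·136 + 6.8 + 14/2.8 + 123/4.6
= 272 + 6.80 + 5 + 26.74
= 310.54 mOsm/kg ≈ 310.5 mOsm/kg
Osmolar gap = measured − calculated = 309 − 310.5 = -1.5 mOsm/kg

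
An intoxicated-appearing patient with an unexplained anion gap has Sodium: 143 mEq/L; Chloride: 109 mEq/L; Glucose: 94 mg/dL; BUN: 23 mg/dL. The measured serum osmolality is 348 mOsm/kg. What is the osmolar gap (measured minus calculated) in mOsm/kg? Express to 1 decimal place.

48.6 mOsm/kg

Calculated osmolality = 2·Na + glucose/18 + BUN/2.8
= 2·143 + 94/18 + 23/2.8
= 286 + 5.22 + 8.21
= 299.43 mOsm/kg ≈ 299.4 mOsm/kg
Osmolar gap = measured − calculated = 348 − 299.4 = 48.6 mOsm/kg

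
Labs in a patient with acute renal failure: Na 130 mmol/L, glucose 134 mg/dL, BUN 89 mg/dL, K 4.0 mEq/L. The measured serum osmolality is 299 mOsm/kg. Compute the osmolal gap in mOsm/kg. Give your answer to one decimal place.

Calculated osmolality = 2·Na + glucose/18 + BUN/2.8
= 2·130 + 134/18 + 89/2.8
= 260 + 7.44 + 31.79
= 299.23 mOsm/kg ≈ 299.2 mOsm/kg
Osmolar gap = measured − calculated = 299 − 299.2 = -0.2 mOsm/kg

-0.2 mOsm/kg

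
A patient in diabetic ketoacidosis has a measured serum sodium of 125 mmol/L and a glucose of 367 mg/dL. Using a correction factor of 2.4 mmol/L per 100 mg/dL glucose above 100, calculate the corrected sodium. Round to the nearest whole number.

Corrected Na = measured Na + 2.4 · (glucose − 100)/100
= 125 + 2.4 · (367 − 100)/100
= 125 + 6.4
= 131.4 mmol/L

131 mmol/L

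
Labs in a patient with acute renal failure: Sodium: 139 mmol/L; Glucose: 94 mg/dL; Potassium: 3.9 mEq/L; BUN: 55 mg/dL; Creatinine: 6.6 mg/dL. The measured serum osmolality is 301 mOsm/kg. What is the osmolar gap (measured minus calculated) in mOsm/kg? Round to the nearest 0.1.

-1.9 mOsm/kg

Calculated osmolality = 2·Na + glucose/18 + BUN/2.8
= 2·139 + 94/18 + 55/2.8
= 278 + 5.22 + 19.64
= 302.86 mOsm/kg ≈ 302.9 mOsm/kg
Osmolar gap = measured − calculated = 301 − 302.9 = -1.9 mOsm/kg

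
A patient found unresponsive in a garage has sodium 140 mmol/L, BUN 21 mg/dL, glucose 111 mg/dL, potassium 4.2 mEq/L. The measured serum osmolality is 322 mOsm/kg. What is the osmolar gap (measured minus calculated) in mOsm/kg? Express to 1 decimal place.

28.3 mOsm/kg

Calculated osmolality = 2·Na + glucose/18 + BUN/2.8
= 2·140 + 111/18 + 21/2.8
= 280 + 6.17 + 7.50
= 293.67 mOsm/kg ≈ 293.7 mOsm/kg
Osmolar gap = measured − calculated = 322 − 293.7 = 28.3 mOsm/kg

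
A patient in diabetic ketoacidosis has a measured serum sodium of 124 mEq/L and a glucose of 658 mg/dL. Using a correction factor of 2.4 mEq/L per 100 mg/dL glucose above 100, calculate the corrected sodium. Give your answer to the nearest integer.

Corrected Na = measured Na + 2.4 · (glucose − 100)/100
= 124 + 2.4 · (658 − 100)/100
= 124 + 13.4
= 137.4 mEq/L

137 mEq/L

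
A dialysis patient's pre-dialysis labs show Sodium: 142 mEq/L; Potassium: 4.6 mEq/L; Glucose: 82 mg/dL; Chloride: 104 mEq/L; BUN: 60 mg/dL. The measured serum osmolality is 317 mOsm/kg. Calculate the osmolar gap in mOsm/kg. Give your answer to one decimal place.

7.0 mOsm/kg

Calculated osmolality = 2·Na + glucose/18 + BUN/2.8
= 2·142 + 82/18 + 60/2.8
= 284 + 4.56 + 21.43
= 309.99 mOsm/kg ≈ 310.0 mOsm/kg
Osmolar gap = measured − calculated = 317 − 310.0 = 7.0 mOsm/kg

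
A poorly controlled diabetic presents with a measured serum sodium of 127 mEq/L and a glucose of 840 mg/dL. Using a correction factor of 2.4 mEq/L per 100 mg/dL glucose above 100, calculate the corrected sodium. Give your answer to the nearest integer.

Corrected Na = measured Na + 2.4 · (glucose − 100)/100
= 127 + 2.4 · (840 − 100)/100
= 127 + 17.8
= 144.8 mEq/L

145 mEq/L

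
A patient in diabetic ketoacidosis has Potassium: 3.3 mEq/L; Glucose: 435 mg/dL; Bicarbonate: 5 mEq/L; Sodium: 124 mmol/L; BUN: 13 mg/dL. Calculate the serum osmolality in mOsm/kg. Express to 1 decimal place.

Calculated osmolality = 2·Na + glucose/18 + BUN/2.8
= 2·124 + 435/18 + 13/2.8
= 248 + 24.17 + 4.64
= 276.81 mOsm/kg

276.8 mOsm/kg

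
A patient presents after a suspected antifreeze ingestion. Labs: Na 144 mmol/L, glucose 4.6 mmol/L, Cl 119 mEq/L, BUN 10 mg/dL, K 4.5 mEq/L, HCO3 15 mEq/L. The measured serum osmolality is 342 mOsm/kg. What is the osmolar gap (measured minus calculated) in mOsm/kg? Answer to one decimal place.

45.8 mOsm/kg

Calculated osmolality = 2·Na + glucose + BUN/2.8
= 2·144 + 4.6 + 10/2.8
= 288 + 4.60 + 3.57
= 296.17 mOsm/kg ≈ 296.2 mOsm/kg
Osmolar gap = measured − calculated = 342 − 296.2 = 45.8 mOsm/kg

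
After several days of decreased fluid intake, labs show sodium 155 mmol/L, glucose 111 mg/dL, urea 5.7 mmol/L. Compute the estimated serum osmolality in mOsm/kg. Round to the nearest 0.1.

321.9 mOsm/kg

Calculated osmolality = 2·Na + glucose/18 + urea
= 2·155 + 111/18 + 5.7
= 310 + 6.17 + 5.70
= 321.87 mOsm/kg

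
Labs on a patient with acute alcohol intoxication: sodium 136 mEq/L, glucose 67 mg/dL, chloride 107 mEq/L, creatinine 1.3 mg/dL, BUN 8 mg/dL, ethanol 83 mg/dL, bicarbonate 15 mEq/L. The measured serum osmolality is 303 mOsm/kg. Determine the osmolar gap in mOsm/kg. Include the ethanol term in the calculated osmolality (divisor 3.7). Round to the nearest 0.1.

Calculated osmolality = 2·Na + glucose/18 + BUN/2.8 + ethanol/3.7
= 2·136 + 67/18 + 8/2.8 + 83/3.7
= 272 + 3.72 + 2.86 + 22.43
= 301.01 mOsm/kg ≈ 301.0 mOsm/kg
Osmolar gap = measured − calculated = 303 − 301.0 = 2.0 mOsm/kg

2.0 mOsm/kg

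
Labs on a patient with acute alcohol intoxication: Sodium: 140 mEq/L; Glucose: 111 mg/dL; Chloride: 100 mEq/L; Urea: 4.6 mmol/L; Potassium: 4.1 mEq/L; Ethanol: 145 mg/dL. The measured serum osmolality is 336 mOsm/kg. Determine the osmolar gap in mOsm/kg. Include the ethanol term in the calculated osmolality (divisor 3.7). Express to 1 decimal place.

6.0 mOsm/kg

Calculated osmolality = 2·Na + glucose/18 + urea + ethanol/3.7
= 2·140 + 111/18 + 4.6 + 145/3.7
= 280 + 6.17 + 4.60 + 39.19
= 329.96 mOsm/kg ≈ 330.0 mOsm/kg
Osmolar gap = measured − calculated = 336 − 330.0 = 6.0 mOsm/kg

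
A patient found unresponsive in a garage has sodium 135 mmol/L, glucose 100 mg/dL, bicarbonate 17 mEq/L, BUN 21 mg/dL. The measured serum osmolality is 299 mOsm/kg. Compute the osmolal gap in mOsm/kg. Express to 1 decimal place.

Calculated osmolality = 2·Na + glucose/18 + BUN/2.8
= 2·135 + 100/18 + 21/2.8
= 270 + 5.56 + 7.50
= 283.06 mOsm/kg ≈ 283.1 mOsm/kg
Osmolar gap = measured − calculated = 299 − 283.1 = 15.9 mOsm/kg

15.9 mOsm/kg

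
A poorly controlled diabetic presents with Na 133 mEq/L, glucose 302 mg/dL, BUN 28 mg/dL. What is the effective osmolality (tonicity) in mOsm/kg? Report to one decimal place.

Effective osmolality excludes urea (freely permeant across cell membranes):
2·Na + glucose/18
= 2·133 + 302/18
= 266 + 16.78
= 282.78 mOsm/kg

282.8 mOsm/kg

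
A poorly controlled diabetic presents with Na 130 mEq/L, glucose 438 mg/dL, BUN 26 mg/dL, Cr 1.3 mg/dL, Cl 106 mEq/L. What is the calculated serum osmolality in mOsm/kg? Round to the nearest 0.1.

293.6 mOsm/kg

Calculated osmolality = 2·Na + glucose/18 + BUN/2.8
= 2·130 + 438/18 + 26/2.8
= 260 + 24.33 + 9.29
= 293.62 mOsm/kg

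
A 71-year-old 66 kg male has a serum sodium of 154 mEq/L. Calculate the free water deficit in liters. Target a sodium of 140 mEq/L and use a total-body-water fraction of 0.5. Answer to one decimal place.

TBW = 0.5 · 66 = 33 L
Free water deficit = TBW · (Na/140 − 1)
= 33 · (154/140 − 1)
= 33 · 0.1
= 3.3 L

3.3 L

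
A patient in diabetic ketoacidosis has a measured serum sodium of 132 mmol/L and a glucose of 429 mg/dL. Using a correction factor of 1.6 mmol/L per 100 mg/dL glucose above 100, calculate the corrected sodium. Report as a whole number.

137 mmol/L

Corrected Na = measured Na + 1.6 · (glucose − 100)/100
= 132 + 1.6 · (429 − 100)/100
= 132 + 5.3
= 137.3 mmol/L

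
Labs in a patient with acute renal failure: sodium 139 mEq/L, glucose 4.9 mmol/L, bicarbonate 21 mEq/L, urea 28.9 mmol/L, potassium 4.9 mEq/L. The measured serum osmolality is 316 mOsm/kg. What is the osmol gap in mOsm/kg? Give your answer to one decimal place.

Calculated osmolality = 2·Na + glucose + urea
= 2·139 + 4.9 + 28.9
= 278 + 4.90 + 28.90
= 311.8 mOsm/kg ≈ 311.8 mOsm/kg
Osmolar gap = measured − calculated = 316 − 311.8 = 4.2 mOsm/kg

4.2 mOsm/kg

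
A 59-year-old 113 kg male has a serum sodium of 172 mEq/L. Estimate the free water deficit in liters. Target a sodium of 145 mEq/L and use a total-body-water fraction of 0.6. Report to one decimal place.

TBW = 0.6 · 113 = 67.8 L
Free water deficit = TBW · (Na/145 − 1)
= 67.8 · (172/145 − 1)
= 67.8 · 0.1862
= 12.62 L

12.6 L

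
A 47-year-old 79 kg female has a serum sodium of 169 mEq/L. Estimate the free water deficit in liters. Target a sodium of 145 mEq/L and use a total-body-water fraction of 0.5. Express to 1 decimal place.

6.5 L

TBW = 0.5 · 79 = 39.5 L
Free water deficit = TBW · (Na/145 − 1)
= 39.5 · (169/145 − 1)
= 39.5 · 0.1655
= 6.54 L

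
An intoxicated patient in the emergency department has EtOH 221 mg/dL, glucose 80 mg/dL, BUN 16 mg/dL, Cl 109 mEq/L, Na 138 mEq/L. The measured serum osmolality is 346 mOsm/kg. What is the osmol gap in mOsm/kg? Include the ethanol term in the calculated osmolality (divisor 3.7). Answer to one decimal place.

Calculated osmolality = 2·Na + glucose/18 + BUN/2.8 + ethanol/3.7
= 2·138 + 80/18 + 16/2.8 + 221/3.7
= 276 + 4.44 + 5.71 + 59.73
= 345.88 mOsm/kg ≈ 345.9 mOsm/kg
Osmolar gap = measured − calculated = 346 − 345.9 = 0.1 mOsm/kg

0.1 mOsm/kg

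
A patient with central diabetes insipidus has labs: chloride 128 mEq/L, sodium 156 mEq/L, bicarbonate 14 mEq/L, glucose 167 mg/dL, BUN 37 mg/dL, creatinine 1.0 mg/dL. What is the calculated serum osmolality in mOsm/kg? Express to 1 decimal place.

334.5 mOsm/kg

Calculated osmolality = 2·Na + glucose/18 + BUN/2.8
= 2·156 + 167/18 + 37/2.8
= 312 + 9.28 + 13.21
= 334.49 mOsm/kg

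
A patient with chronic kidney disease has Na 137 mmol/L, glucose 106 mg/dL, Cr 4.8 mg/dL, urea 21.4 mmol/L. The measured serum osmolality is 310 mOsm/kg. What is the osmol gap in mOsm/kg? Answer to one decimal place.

Calculated osmolality = 2·Na + glucose/18 + urea
= 2·137 + 106/18 + 21.4
= 274 + 5.89 + 21.40
= 301.29 mOsm/kg ≈ 301.3 mOsm/kg
Osmolar gap = measured − calculated = 310 − 301.3 = 8.7 mOsm/kg

8.7 mOsm/kg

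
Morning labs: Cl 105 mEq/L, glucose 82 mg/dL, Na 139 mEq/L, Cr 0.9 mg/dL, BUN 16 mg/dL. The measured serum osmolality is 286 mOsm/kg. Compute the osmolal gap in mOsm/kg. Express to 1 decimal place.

Calculated osmolality = 2·Na + glucose/18 + BUN/2.8
= 2·139 + 82/18 + 16/2.8
= 278 + 4.56 + 5.71
= 288.27 mOsm/kg ≈ 288.3 mOsm/kg
Osmolar gap = measured − calculated = 286 − 288.3 = -2.3 mOsm/kg

-2.3 mOsm/kg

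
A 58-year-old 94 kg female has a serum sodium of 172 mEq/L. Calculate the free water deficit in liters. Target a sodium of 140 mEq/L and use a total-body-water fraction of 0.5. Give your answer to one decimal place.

TBW = 0.5 · 94 = 47 L
Free water deficit = TBW · (Na/140 − 1)
= 47 · (172/140 − 1)
= 47 · 0.2286
= 10.74 L

10.7 L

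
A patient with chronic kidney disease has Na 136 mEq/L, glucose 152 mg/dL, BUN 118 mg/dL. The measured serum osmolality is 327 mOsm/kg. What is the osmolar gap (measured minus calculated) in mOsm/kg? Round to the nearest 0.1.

4.4 mOsm/kg

Calculated osmolality = 2·Na + glucose/18 + BUN/2.8
= 2·136 + 152/18 + 118/2.8
= 272 + 8.44 + 42.14
= 322.58 mOsm/kg ≈ 322.6 mOsm/kg
Osmolar gap = measured − calculated = 327 − 322.6 = 4.4 mOsm/kg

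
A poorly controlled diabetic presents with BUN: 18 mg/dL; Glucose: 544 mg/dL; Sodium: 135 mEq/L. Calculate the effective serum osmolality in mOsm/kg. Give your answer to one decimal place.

300.2 mOsm/kg

Effective osmolality excludes urea (freely permeant across cell membranes):
2·Na + glucose/18
= 2·135 + 544/18
= 270 + 30.22
= 300.22 mOsm/kg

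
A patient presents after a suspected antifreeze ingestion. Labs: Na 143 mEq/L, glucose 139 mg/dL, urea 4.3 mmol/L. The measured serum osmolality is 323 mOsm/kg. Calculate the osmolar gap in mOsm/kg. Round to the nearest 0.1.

Calculated osmolality = 2·Na + glucose/18 + urea
= 2·143 + 139/18 + 4.3
= 286 + 7.72 + 4.30
= 298.02 mOsm/kg ≈ 298.0 mOsm/kg
Osmolar gap = measured − calculated = 323 − 298.0 = 25.0 mOsm/kg

25.0 mOsm/kg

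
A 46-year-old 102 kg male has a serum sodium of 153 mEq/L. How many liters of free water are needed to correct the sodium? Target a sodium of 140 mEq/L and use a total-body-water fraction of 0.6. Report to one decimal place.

5.7 L

TBW = 0.6 · 102 = 61.2 L
Free water deficit = TBW · (Na/140 − 1)
= 61.2 · (153/140 − 1)
= 61.2 · 0.0929
= 5.69 L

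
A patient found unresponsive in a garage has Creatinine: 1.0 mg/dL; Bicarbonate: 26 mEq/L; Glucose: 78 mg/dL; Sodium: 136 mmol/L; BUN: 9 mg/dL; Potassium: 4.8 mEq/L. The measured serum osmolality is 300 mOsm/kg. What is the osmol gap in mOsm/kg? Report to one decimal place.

20.5 mOsm/kg

Calculated osmolality = 2·Na + glucose/18 + BUN/2.8
= 2·136 + 78/18 + 9/2.8
= 272 + 4.33 + 3.21
= 279.54 mOsm/kg ≈ 279.5 mOsm/kg
Osmolar gap = measured − calculated = 300 − 279.5 = 20.5 mOsm/kg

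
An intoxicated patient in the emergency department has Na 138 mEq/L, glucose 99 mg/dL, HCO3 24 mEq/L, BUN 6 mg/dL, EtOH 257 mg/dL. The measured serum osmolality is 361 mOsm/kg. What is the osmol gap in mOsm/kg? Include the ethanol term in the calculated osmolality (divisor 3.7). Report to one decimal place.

Calculated osmolality = 2·Na + glucose/18 + BUN/2.8 + ethanol/3.7
= 2·138 + 99/18 + 6/2.8 + 257/3.7
= 276 + 5.50 + 2.14 + 69.46
= 353.1 mOsm/kg ≈ 353.1 mOsm/kg
Osmolar gap = measured − calculated = 361 − 353.1 = 7.9 mOsm/kg

7.9 mOsm/kg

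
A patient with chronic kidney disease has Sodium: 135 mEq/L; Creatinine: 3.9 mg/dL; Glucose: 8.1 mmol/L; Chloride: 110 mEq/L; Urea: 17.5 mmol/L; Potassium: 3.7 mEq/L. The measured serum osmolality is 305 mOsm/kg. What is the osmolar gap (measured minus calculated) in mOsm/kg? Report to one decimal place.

9.4 mOsm/kg

Calculated osmolality = 2·Na + glucose + urea
= 2·135 + 8.1 + 17.5
= 270 + 8.10 + 17.50
= 295.6 mOsm/kg ≈ 295.6 mOsm/kg
Osmolar gap = measured − calculated = 305 − 295.6 = 9.4 mOsm/kg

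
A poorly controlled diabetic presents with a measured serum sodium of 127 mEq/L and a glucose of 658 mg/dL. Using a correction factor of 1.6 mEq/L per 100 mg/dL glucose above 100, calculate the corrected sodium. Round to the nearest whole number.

136 mEq/L

Corrected Na = measured Na + 1.6 · (glucose − 100)/100
= 127 + 1.6 · (658 − 100)/100
= 127 + 8.9
= 135.9 mEq/L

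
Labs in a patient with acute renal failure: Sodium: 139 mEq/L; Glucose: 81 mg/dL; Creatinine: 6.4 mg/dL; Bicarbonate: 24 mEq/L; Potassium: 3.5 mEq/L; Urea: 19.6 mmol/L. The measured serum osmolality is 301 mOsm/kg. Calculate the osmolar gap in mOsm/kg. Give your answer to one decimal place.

-1.1 mOsm/kg

Calculated osmolality = 2·Na + glucose/18 + urea
= 2·139 + 81/18 + 19.6
= 278 + 4.50 + 19.60
= 302.1 mOsm/kg ≈ 302.1 mOsm/kg
Osmolar gap = measured − calculated = 301 − 302.1 = -1.1 mOsm/kg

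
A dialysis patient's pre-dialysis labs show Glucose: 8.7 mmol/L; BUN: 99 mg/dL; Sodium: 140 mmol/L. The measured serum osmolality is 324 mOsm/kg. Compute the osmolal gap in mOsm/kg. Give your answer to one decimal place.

Calculated osmolality = 2·Na + glucose + BUN/2.8
= 2·140 + 8.7 + 99/2.8
= 280 + 8.70 + 35.36
= 324.06 mOsm/kg ≈ 324.1 mOsm/kg
Osmolar gap = measured − calculated = 324 − 324.1 = -0.1 mOsm/kg

-0.1 mOsm/kg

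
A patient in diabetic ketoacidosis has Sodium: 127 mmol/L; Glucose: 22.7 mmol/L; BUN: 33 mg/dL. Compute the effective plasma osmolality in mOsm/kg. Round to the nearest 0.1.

Effective osmolality excludes urea (freely permeant across cell membranes):
2·Na + glucose
= 2·127 + 22.7
= 254 + 22.7
= 276.7 mOsm/kg

276.7 mOsm/kg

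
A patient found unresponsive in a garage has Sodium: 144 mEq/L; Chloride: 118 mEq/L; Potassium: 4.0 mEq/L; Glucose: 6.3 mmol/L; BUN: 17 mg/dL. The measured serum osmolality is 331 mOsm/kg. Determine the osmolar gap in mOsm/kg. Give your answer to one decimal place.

Calculated osmolality = 2·Na + glucose + BUN/2.8
= 2·144 + 6.3 + 17/2.8
= 288 + 6.30 + 6.07
= 300.37 mOsm/kg ≈ 300.4 mOsm/kg
Osmolar gap = measured − calculated = 331 − 300.4 = 30.6 mOsm/kg

30.6 mOsm/kg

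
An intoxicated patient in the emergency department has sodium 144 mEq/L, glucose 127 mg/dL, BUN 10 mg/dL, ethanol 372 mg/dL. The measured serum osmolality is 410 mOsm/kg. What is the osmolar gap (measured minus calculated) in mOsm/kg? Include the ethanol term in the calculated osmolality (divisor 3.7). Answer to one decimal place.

10.8 mOsm/kg

Calculated osmolality = 2·Na + glucose/18 + BUN/2.8 + ethanol/3.7
= 2·144 + 127/18 + 10/2.8 + 372/3.7
= 288 + 7.06 + 3.57 + 100.54
= 399.17 mOsm/kg ≈ 399.2 mOsm/kg
Osmolar gap = measured − calculated = 410 − 399.2 = 10.8 mOsm/kg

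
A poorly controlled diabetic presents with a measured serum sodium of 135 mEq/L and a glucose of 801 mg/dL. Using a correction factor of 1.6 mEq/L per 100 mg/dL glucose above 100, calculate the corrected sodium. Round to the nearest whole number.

146 mEq/L

Corrected Na = measured Na + 1.6 · (glucose − 100)/100
= 135 + 1.6 · (801 − 100)/100
= 135 + 11.2
= 146.2 mEq/L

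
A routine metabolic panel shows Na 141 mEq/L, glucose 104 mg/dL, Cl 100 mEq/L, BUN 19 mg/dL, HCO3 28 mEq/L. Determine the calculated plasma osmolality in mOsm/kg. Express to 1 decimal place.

294.6 mOsm/kg

Calculated osmolality = 2·Na + glucose/18 + BUN/2.8
= 2·141 + 104/18 + 19/2.8
= 282 + 5.78 + 6.79
= 294.57 mOsm/kg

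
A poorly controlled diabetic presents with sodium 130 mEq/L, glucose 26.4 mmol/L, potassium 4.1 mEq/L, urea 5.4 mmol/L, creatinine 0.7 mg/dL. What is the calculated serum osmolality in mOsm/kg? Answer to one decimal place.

291.8 mOsm/kg

Calculated osmolality = 2·Na + glucose + urea
= 2·130 + 26.4 + 5.4
= 260 + 26.40 + 5.40
= 291.8 mOsm/kg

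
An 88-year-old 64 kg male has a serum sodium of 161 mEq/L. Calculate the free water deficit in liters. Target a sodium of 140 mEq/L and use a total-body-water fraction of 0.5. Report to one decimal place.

TBW = 0.5 · 64 = 32 L
Free water deficit = TBW · (Na/140 − 1)
= 32 · (161/140 − 1)
= 32 · 0.15
= 4.8 L

4.8 L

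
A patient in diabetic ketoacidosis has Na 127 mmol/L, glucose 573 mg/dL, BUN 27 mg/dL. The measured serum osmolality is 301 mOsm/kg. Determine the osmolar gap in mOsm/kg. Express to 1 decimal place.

5.5 mOsm/kg

Calculated osmolality = 2·Na + glucose/18 + BUN/2.8
= 2·127 + 573/18 + 27/2.8
= 254 + 31.83 + 9.64
= 295.47 mOsm/kg ≈ 295.5 mOsm/kg
Osmolar gap = measured − calculated = 301 − 295.5 = 5.5 mOsm/kg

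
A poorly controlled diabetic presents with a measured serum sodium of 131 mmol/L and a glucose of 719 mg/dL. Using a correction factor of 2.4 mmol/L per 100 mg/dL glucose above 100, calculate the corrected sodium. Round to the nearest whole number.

Corrected Na = measured Na + 2.4 · (glucose − 100)/100
= 131 + 2.4 · (719 − 100)/100
= 131 + 14.9
= 145.9 mmol/L

146 mmol/L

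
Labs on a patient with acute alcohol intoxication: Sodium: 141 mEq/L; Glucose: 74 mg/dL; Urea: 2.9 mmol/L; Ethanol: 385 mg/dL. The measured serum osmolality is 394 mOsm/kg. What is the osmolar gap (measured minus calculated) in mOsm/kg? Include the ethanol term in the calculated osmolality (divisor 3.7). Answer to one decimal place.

Calculated osmolality = 2·Na + glucose/18 + urea + ethanol/3.7
= 2·141 + 74/18 + 2.9 + 385/3.7
= 282 + 4.11 + 2.90 + 104.05
= 393.06 mOsm/kg ≈ 393.1 mOsm/kg
Osmolar gap = measured − calculated = 394 − 393.1 = 0.9 mOsm/kg

0.9 mOsm/kg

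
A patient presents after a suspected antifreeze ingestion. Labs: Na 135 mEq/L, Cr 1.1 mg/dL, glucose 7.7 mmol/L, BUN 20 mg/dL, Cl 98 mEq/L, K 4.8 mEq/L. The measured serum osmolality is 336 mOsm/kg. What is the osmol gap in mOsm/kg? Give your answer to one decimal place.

Calculated osmolality = 2·Na + glucose + BUN/2.8
= 2·135 + 7.7 + 20/2.8
= 270 + 7.70 + 7.14
= 284.84 mOsm/kg ≈ 284.8 mOsm/kg
Osmolar gap = measured − calculated = 336 − 284.8 = 51.2 mOsm/kg

51.2 mOsm/kg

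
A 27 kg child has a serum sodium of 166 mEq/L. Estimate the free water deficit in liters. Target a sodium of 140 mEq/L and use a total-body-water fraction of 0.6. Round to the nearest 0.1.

TBW = 0.6 · 27 = 16.2 L
Free water deficit = TBW · (Na/140 − 1)
= 16.2 · (166/140 − 1)
= 16.2 · 0.1857
= 3.01 L

3.0 L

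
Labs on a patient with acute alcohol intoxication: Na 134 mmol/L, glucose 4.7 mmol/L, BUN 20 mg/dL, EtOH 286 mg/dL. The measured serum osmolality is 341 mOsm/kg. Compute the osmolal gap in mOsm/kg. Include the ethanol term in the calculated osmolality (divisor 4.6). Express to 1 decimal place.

-1.0 mOsm/kg

Calculated osmolality = 2·Na + glucose + BUN/2.8 + ethanol/4.6
= 2·134 + 4.7 + 20/2.8 + 286/4.6
= 268 + 4.70 + 7.14 + 62.17
= 342.01 mOsm/kg ≈ 342.0 mOsm/kg
Osmolar gap = measured − calculated = 341 − 342.0 = -1.0 mOsm/kg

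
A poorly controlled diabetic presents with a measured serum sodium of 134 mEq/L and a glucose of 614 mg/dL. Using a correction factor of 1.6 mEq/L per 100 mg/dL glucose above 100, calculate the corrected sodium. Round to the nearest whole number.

Corrected Na = measured Na + 1.6 · (glucose − 100)/100
= 134 + 1.6 · (614 − 100)/100
= 134 + 8.2
= 142.2 mEq/L

142 mEq/L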